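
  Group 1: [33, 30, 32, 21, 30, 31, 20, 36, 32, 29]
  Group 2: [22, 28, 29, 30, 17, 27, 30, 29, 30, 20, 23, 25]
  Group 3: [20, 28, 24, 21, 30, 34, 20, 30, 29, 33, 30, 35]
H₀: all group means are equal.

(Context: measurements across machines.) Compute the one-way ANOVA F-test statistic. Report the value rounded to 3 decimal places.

Group means [29.40, 25.83, 27.83], grand mean 27.588
SSB = Σnᵢ(x̄ᵢ−x̄)² = 70.502; SSW = ΣΣ(x−x̄ᵢ)² = 761.733
MSB = 70.502/2 = 35.2510; MSW = 761.733/31 = 24.5720
F = MSB/MSW = 1.4346
df = (2, 31)

test statistic = 1.435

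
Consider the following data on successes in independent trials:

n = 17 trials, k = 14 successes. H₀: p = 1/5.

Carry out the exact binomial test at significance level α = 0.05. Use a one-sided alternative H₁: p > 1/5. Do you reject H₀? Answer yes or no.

Exact binomial: n=17, k=14, p₀=1/5=0.2000
P(X≥14) from Σ C(n,i)·p₀^i·(1−p₀)^(n−i)
p-value (one-sided, H₁ greater) = 0.00000
At α=0.05: p < α → reject H₀

reject H₀: yes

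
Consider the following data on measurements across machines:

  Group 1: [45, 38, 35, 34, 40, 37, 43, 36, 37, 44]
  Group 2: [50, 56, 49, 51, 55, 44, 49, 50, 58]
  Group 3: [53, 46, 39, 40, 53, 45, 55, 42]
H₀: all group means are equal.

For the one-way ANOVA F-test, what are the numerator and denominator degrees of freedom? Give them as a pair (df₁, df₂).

degrees of freedom = [2, 24]

k = 3 groups, N = 27 total
df = (k−1, N−k) = (3−1, 27−3) = (2, 24)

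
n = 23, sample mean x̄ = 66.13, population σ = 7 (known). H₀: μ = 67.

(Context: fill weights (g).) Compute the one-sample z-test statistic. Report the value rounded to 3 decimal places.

SE = σ/√n = 7/√23 = 1.4596
z = (x̄−μ₀)/SE = (66.13−67)/1.4596 = -0.5961

test statistic = -0.596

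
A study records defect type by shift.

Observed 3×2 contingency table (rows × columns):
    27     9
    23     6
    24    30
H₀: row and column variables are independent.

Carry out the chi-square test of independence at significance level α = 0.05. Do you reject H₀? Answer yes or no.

Row totals [36, 29, 54], col totals [74, 45], n=119
χ² = (27−22.39)²/22.39 + (9−13.61)²/13.61 + (23−18.03)²/18.03 + (6−10.97)²/10.97 + (24−33.58)²/33.58 + (30−20.42)²/20.42 = 13.3583
df = 2
p-value (upper-tail) = 0.00126
At α=0.05: p < α → reject H₀

reject H₀: yes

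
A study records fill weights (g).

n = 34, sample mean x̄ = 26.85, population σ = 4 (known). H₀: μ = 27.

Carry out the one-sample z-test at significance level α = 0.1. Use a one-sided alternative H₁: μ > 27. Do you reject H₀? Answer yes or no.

SE = σ/√n = 4/√34 = 0.6860
z = (x̄−μ₀)/SE = (26.85−27)/0.6860 = -0.2187
p-value (one-sided, H₁ greater) = 0.58654
At α=0.1: p ≥ α → fail to reject H₀

reject H₀: no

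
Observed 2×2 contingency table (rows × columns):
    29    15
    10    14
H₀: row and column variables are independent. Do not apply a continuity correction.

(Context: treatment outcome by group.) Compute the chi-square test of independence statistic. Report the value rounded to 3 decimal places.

test statistic = 3.731

Row totals [44, 24], col totals [39, 29], n=68
χ² = (29−25.24)²/25.24 + (15−18.76)²/18.76 + (10−13.76)²/13.76 + (14−10.24)²/10.24 = 3.7313
df = 1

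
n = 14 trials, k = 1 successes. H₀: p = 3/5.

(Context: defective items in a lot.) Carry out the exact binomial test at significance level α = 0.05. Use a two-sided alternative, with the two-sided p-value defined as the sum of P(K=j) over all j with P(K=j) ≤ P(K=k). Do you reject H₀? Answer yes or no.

reject H₀: yes

Exact binomial: n=14, k=1, p₀=3/5=0.6000
P(X=j) = C(n,j)·p₀^j·(1−p₀)^(n−j); p = Σ P(X=j) over j with P(X=j) ≤ P(X=1)
p-value (two-sided) = 0.00006
At α=0.05: p < α → reject H₀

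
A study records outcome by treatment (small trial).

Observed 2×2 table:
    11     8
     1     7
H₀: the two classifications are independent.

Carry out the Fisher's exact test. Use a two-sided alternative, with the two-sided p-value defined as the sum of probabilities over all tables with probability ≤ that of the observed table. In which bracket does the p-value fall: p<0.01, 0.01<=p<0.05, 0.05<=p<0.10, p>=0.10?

Margins: r₁=19, r₂=8, c₁=12, c₂=15, n=27
p_obs = C(19,11)·C(8,1)/C(27,12); sum pmf over tables with pmf ≤ p_obs
p-value (two-sided) = 0.04326
→ bracket: 0.01<=p<0.05

p-value bracket: 0.01<=p<0.05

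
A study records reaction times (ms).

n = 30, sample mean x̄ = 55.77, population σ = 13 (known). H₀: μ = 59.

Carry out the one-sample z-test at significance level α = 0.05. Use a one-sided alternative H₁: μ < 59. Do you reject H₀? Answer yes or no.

reject H₀: no

SE = σ/√n = 13/√30 = 2.3735
z = (x̄−μ₀)/SE = (55.77−59)/2.3735 = -1.3609
p-value (one-sided, H₁ less) = 0.08678
At α=0.05: p ≥ α → fail to reject H₀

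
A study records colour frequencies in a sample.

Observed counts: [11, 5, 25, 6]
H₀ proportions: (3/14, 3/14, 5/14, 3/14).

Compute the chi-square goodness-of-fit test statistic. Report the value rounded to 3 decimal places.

test statistic = 8.305

n = 47; E_i = n·p_i = [10.07, 10.07, 16.79, 10.07]
χ² = (11−10.07)²/10.07 + (5−10.07)²/10.07 + (25−16.79)²/16.79 + (6−10.07)²/10.07 = 8.3050
df = 3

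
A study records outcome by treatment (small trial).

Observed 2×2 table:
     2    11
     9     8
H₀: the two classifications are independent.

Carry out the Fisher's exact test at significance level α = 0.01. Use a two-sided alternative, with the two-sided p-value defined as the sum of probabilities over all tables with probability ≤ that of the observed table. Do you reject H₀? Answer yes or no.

reject H₀: no

Margins: r₁=13, r₂=17, c₁=11, c₂=19, n=30
p_obs = C(13,2)·C(17,9)/C(30,11); sum pmf over tables with pmf ≤ p_obs
p-value (two-sided) = 0.05746
At α=0.01: p ≥ α → fail to reject H₀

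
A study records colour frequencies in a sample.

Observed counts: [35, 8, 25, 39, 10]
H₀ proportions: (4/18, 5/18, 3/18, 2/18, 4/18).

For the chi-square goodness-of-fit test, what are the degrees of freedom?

df = k − 1 = 5 − 1 = 4

degrees of freedom = 4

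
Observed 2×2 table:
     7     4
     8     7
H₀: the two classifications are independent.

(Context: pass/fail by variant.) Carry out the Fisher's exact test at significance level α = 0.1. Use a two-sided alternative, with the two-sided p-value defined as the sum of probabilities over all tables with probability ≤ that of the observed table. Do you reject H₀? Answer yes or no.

Margins: r₁=11, r₂=15, c₁=15, c₂=11, n=26
p_obs = C(11,7)·C(15,8)/C(26,15); sum pmf over tables with pmf ≤ p_obs
p-value (two-sided) = 0.70072
At α=0.1: p ≥ α → fail to reject H₀

reject H₀: no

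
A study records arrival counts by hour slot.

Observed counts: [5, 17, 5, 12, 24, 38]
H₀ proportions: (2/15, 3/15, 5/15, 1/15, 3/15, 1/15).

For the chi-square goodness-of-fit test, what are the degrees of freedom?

df = k − 1 = 6 − 1 = 5

degrees of freedom = 5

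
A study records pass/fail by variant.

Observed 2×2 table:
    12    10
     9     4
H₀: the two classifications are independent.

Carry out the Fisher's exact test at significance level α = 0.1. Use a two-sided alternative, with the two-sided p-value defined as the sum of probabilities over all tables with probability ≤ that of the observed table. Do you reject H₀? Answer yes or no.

reject H₀: no

Margins: r₁=22, r₂=13, c₁=21, c₂=14, n=35
p_obs = C(22,12)·C(13,9)/C(35,21); sum pmf over tables with pmf ≤ p_obs
p-value (two-sided) = 0.48753
At α=0.1: p ≥ α → fail to reject H₀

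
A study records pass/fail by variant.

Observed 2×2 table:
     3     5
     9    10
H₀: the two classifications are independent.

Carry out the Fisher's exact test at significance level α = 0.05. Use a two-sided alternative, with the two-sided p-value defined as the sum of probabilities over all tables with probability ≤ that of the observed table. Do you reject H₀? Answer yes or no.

Margins: r₁=8, r₂=19, c₁=12, c₂=15, n=27
p_obs = C(8,3)·C(19,9)/C(27,12); sum pmf over tables with pmf ≤ p_obs
p-value (two-sided) = 0.69565
At α=0.05: p ≥ α → fail to reject H₀

reject H₀: no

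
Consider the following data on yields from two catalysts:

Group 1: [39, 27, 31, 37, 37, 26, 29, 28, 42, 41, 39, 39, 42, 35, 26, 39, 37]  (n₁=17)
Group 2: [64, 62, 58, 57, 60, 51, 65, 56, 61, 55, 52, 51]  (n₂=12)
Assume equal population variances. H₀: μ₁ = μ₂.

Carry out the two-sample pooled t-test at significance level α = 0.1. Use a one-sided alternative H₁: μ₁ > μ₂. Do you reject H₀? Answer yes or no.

reject H₀: no

x̄₁=34.941, s₁=5.793, n₁=17
x̄₂=57.667, s₂=4.868, n₂=12
s_p² = [16·5.793² + 11·4.868²]/27 = 29.5410
SE = √(s_p²·(1/17+1/12)) = 2.0493
t = (34.941−57.667)/2.0493 = -11.0896
df = 27
p-value (one-sided, H₁ greater) = 1.00000
At α=0.1: p ≥ α → fail to reject H₀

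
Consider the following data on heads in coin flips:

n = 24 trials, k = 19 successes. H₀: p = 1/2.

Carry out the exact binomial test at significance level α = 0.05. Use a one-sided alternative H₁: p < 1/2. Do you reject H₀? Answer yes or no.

Exact binomial: n=24, k=19, p₀=1/2=0.5000
P(X≤19) from Σ C(n,i)·p₀^i·(1−p₀)^(n−i)
p-value (one-sided, H₁ less) = 0.99923
At α=0.05: p ≥ α → fail to reject H₀

reject H₀: no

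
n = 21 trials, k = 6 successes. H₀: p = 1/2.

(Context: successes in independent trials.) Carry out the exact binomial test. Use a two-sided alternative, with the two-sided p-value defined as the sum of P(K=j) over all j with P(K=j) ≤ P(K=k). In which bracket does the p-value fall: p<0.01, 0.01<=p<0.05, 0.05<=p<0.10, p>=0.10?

Exact binomial: n=21, k=6, p₀=1/2=0.5000
P(X=j) = C(n,j)·p₀^j·(1−p₀)^(n−j); p = Σ P(X=j) over j with P(X=j) ≤ P(X=6)
p-value (two-sided) = 0.07835
→ bracket: 0.05<=p<0.10

p-value bracket: 0.05<=p<0.10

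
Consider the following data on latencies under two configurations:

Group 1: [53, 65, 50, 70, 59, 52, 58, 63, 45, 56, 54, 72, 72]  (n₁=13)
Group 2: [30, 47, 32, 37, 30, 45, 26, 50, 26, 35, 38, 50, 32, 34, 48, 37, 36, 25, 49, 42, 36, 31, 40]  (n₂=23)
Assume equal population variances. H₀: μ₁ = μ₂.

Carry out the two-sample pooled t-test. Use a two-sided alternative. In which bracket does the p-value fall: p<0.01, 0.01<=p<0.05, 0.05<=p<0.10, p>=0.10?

x̄₁=59.154, s₁=8.697, n₁=13
x̄₂=37.217, s₂=7.937, n₂=23
s_p² = [12·8.697² + 22·7.937²]/34 = 67.4590
SE = √(s_p²·(1/13+1/23)) = 2.8499
t = (59.154−37.217)/2.8499 = 7.6972
df = 34
p-value (two-sided) = 0.00000
→ bracket: p<0.01

p-value bracket: p<0.01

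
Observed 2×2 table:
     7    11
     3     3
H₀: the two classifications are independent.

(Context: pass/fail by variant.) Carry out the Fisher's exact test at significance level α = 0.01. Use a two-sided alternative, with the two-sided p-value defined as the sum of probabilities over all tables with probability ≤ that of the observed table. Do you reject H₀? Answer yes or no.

Margins: r₁=18, r₂=6, c₁=10, c₂=14, n=24
p_obs = C(18,7)·C(6,3)/C(24,10); sum pmf over tables with pmf ≤ p_obs
p-value (two-sided) = 0.66533
At α=0.01: p ≥ α → fail to reject H₀

reject H₀: no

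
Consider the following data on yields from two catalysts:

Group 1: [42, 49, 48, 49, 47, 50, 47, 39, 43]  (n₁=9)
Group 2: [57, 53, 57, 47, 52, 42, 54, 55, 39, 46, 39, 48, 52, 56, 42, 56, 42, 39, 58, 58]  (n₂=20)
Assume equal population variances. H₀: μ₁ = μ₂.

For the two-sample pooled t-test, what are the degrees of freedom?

df = n₁ + n₂ − 2 = 9 + 20 − 2 = 27

degrees of freedom = 27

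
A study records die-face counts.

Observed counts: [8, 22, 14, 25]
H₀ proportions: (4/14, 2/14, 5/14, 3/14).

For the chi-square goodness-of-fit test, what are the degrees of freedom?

df = k − 1 = 4 − 1 = 3

degrees of freedom = 3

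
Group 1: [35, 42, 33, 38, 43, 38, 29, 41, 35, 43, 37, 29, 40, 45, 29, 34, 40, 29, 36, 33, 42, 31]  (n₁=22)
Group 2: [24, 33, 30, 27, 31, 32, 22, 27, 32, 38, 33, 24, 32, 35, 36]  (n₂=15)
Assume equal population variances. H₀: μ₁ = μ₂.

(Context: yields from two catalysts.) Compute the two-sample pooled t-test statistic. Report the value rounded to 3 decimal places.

x̄₁=36.455, s₁=5.152, n₁=22
x̄₂=30.400, s₂=4.687, n₂=15
s_p² = [21·5.152² + 14·4.687²]/35 = 24.7158
SE = √(s_p²·(1/22+1/15)) = 1.6647
t = (36.455−30.400)/1.6647 = 3.6371
df = 35

test statistic = 3.637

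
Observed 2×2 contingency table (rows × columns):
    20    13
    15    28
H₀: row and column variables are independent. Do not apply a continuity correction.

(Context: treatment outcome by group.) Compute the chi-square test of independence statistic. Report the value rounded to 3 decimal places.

Row totals [33, 43], col totals [35, 41], n=76
χ² = (20−15.20)²/15.20 + (13−17.80)²/17.80 + (15−19.80)²/19.80 + (28−23.20)²/23.20 = 4.9724
df = 1

test statistic = 4.972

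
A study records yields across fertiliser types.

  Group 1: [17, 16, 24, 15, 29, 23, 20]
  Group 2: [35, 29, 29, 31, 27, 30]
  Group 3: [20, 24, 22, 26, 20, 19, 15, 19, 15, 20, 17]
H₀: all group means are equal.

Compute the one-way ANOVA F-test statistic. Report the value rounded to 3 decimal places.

Group means [20.57, 30.17, 19.73], grand mean 22.583
SSB = Σnᵢ(x̄ᵢ−x̄)² = 463.104; SSW = ΣΣ(x−x̄ᵢ)² = 306.729
MSB = 463.104/2 = 231.5519; MSW = 306.729/21 = 14.6062
F = MSB/MSW = 15.8530
df = (2, 21)

test statistic = 15.853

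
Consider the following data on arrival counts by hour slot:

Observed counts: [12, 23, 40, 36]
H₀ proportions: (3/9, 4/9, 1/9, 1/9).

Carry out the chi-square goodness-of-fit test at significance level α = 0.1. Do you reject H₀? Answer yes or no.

reject H₀: yes

n = 111; E_i = n·p_i = [37.00, 49.33, 12.33, 12.33]
χ² = (12−37.00)²/37.00 + (23−49.33)²/49.33 + (40−12.33)²/12.33 + (36−12.33)²/12.33 = 138.4257
df = 3
p-value (upper-tail) = 0.00000
At α=0.1: p < α → reject H₀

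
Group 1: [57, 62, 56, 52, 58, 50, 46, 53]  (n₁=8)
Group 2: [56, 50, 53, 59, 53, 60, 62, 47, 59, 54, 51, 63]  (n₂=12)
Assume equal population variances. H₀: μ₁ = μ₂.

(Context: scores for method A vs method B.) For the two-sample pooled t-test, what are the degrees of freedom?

df = n₁ + n₂ − 2 = 8 + 12 − 2 = 18

degrees of freedom = 18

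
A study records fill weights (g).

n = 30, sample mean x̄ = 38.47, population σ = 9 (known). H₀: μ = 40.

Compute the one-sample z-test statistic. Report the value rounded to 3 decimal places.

test statistic = -0.931

SE = σ/√n = 9/√30 = 1.6432
z = (x̄−μ₀)/SE = (38.47−40)/1.6432 = -0.9311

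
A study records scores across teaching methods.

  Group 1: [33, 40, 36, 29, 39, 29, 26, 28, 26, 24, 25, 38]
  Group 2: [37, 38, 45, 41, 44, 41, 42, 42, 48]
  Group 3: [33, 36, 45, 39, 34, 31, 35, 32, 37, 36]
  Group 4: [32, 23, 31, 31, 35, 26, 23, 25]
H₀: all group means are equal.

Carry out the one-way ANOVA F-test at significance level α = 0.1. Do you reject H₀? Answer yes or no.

Group means [31.08, 42.00, 35.80, 28.25], grand mean 34.231
SSB = Σnᵢ(x̄ᵢ−x̄)² = 972.906; SSW = ΣΣ(x−x̄ᵢ)² = 758.017
MSB = 972.906/3 = 324.3021; MSW = 758.017/35 = 21.6576
F = MSB/MSW = 14.9740
df = (3, 35)
p-value (upper-tail) = 0.00000
At α=0.1: p < α → reject H₀

reject H₀: yes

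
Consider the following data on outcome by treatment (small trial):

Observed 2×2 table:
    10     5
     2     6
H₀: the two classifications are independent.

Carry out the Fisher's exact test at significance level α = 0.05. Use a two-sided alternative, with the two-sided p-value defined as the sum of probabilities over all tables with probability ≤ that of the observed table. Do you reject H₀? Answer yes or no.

reject H₀: no

Margins: r₁=15, r₂=8, c₁=12, c₂=11, n=23
p_obs = C(15,10)·C(8,2)/C(23,12); sum pmf over tables with pmf ≤ p_obs
p-value (two-sided) = 0.08938
At α=0.05: p ≥ α → fail to reject H₀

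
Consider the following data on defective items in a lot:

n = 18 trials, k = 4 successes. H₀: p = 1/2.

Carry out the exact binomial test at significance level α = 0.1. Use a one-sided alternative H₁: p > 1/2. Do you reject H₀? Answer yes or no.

reject H₀: no

Exact binomial: n=18, k=4, p₀=1/2=0.5000
P(X≥4) from Σ C(n,i)·p₀^i·(1−p₀)^(n−i)
p-value (one-sided, H₁ greater) = 0.99623
At α=0.1: p ≥ α → fail to reject H₀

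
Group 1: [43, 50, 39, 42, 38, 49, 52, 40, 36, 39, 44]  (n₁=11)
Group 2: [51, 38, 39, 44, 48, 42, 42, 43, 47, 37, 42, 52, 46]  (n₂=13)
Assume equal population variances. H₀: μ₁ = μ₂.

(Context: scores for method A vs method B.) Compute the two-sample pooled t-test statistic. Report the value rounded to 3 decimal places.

x̄₁=42.909, s₁=5.319, n₁=11
x̄₂=43.923, s₂=4.699, n₂=13
s_p² = [10·5.319² + 12·4.699²]/22 = 24.9015
SE = √(s_p²·(1/11+1/13)) = 2.0443
t = (42.909−43.923)/2.0443 = -0.4960
df = 22

test statistic = -0.496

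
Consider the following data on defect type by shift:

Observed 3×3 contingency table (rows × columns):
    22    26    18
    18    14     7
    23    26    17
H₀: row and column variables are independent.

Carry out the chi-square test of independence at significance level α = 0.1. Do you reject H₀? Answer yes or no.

reject H₀: no

Row totals [66, 39, 66], col totals [63, 66, 42], n=171
χ² = (22−24.32)²/24.32 + (26−25.47)²/25.47 + (18−16.21)²/16.21 + (18−14.37)²/14.37 + (14−15.05)²/15.05 + (7−9.58)²/9.58 + (23−24.32)²/24.32 + (26−25.47)²/25.47 + (17−16.21)²/16.21 = 2.2353
df = 4
p-value (upper-tail) = 0.69257
At α=0.1: p ≥ α → fail to reject H₀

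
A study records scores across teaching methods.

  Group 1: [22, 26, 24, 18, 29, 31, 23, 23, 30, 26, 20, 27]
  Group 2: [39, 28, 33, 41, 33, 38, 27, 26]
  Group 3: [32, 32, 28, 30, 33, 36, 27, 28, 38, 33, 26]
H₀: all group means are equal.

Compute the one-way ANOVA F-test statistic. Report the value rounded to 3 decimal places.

test statistic = 9.777

Group means [24.92, 33.12, 31.18], grand mean 29.258
SSB = Σnᵢ(x̄ᵢ−x̄)² = 386.507; SSW = ΣΣ(x−x̄ᵢ)² = 553.428
MSB = 386.507/2 = 193.2537; MSW = 553.428/28 = 19.7653
F = MSB/MSW = 9.7774
df = (2, 28)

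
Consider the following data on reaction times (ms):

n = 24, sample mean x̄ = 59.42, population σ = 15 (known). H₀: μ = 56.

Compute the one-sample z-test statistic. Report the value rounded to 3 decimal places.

SE = σ/√n = 15/√24 = 3.0619
z = (x̄−μ₀)/SE = (59.42−56)/3.0619 = 1.1170

test statistic = 1.117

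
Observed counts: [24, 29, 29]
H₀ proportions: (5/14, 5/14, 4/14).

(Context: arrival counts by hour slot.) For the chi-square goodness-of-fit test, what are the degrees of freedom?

df = k − 1 = 3 − 1 = 2

degrees of freedom = 2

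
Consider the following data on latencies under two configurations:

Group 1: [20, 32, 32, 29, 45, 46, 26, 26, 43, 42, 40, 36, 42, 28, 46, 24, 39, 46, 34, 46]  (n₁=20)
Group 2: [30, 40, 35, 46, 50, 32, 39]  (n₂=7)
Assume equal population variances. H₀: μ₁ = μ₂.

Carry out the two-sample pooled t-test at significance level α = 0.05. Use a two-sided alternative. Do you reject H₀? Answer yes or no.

reject H₀: no

x̄₁=36.100, s₁=8.509, n₁=20
x̄₂=38.857, s₂=7.267, n₂=7
s_p² = [19·8.509² + 6·7.267²]/25 = 67.7063
SE = √(s_p²·(1/20+1/7)) = 3.6135
t = (36.100−38.857)/3.6135 = -0.7630
df = 25
p-value (two-sided) = 0.45260
At α=0.05: p ≥ α → fail to reject H₀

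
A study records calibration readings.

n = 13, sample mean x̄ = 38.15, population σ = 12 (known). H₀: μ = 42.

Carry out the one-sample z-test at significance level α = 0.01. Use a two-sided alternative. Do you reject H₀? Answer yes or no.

SE = σ/√n = 12/√13 = 3.3282
z = (x̄−μ₀)/SE = (38.15−42)/3.3282 = -1.1568
p-value (two-sided) = 0.24736
At α=0.01: p ≥ α → fail to reject H₀

reject H₀: no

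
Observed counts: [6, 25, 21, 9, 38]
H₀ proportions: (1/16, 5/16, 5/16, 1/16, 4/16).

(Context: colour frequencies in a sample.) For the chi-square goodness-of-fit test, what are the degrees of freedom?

degrees of freedom = 4

df = k − 1 = 5 − 1 = 4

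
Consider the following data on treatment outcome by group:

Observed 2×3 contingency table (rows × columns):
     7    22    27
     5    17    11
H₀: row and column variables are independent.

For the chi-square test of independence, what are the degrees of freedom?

df = (r−1)(c−1) = (2−1)·(3−1) = 2

degrees of freedom = 2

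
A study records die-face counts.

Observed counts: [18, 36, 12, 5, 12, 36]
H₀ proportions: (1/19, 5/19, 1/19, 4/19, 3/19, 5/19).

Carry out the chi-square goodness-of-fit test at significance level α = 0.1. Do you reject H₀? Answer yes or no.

reject H₀: yes

n = 119; E_i = n·p_i = [6.26, 31.32, 6.26, 25.05, 18.79, 31.32]
χ² = (18−6.26)²/6.26 + (36−31.32)²/31.32 + (12−6.26)²/6.26 + (5−25.05)²/25.05 + (12−18.79)²/18.79 + (36−31.32)²/31.32 = 47.1542
df = 5
p-value (upper-tail) = 0.00000
At α=0.1: p < α → reject H₀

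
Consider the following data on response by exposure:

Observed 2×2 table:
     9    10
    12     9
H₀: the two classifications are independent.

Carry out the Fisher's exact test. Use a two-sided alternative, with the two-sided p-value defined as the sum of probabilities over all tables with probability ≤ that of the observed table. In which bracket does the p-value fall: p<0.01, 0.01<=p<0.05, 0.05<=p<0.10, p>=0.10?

p-value bracket: p>=0.10

Margins: r₁=19, r₂=21, c₁=21, c₂=19, n=40
p_obs = C(19,9)·C(21,12)/C(40,21); sum pmf over tables with pmf ≤ p_obs
p-value (two-sided) = 0.75181
→ bracket: p>=0.10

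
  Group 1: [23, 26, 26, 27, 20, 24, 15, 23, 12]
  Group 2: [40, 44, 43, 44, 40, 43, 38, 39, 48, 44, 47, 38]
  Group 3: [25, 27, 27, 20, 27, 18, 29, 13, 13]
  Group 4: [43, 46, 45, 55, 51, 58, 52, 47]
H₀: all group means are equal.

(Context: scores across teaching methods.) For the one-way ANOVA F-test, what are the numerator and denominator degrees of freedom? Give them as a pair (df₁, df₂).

degrees of freedom = [3, 34]

k = 4 groups, N = 38 total
df = (k−1, N−k) = (4−1, 38−4) = (3, 34)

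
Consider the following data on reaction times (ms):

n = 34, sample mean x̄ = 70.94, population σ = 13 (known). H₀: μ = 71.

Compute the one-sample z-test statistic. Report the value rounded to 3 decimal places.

SE = σ/√n = 13/√34 = 2.2295
z = (x̄−μ₀)/SE = (70.94−71)/2.2295 = -0.0269

test statistic = -0.027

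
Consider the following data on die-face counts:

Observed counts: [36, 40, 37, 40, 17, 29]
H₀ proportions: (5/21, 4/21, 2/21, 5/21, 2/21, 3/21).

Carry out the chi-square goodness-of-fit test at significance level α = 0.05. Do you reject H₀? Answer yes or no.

n = 199; E_i = n·p_i = [47.38, 37.90, 18.95, 47.38, 18.95, 28.43]
χ² = (36−47.38)²/47.38 + (40−37.90)²/37.90 + (37−18.95)²/18.95 + (40−47.38)²/47.38 + (17−18.95)²/18.95 + (29−28.43)²/28.43 = 21.3980
df = 5
p-value (upper-tail) = 0.00068
At α=0.05: p < α → reject H₀

reject H₀: yes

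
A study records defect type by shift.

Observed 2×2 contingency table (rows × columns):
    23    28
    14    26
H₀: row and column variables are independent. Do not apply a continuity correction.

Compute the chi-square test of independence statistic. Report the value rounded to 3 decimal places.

test statistic = 0.947

Row totals [51, 40], col totals [37, 54], n=91
χ² = (23−20.74)²/20.74 + (28−30.26)²/30.26 + (14−16.26)²/16.26 + (26−23.74)²/23.74 = 0.9474
df = 1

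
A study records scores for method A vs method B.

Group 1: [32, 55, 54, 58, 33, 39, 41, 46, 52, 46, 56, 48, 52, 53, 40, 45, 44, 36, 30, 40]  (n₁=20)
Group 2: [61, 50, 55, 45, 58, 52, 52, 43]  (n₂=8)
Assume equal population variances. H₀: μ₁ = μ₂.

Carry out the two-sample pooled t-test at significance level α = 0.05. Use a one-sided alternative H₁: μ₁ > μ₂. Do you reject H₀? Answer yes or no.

x̄₁=45.000, s₁=8.479, n₁=20
x̄₂=52.000, s₂=6.094, n₂=8
s_p² = [19·8.479² + 7·6.094²]/26 = 62.5385
SE = √(s_p²·(1/20+1/8)) = 3.3082
t = (45.000−52.000)/3.3082 = -2.1160
df = 26
p-value (one-sided, H₁ greater) = 0.97796
At α=0.05: p ≥ α → fail to reject H₀

reject H₀: no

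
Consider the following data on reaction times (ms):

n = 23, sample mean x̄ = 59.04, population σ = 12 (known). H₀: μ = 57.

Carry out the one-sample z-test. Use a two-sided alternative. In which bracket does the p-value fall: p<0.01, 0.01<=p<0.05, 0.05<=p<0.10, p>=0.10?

p-value bracket: p>=0.10

SE = σ/√n = 12/√23 = 2.5022
z = (x̄−μ₀)/SE = (59.04−57)/2.5022 = 0.8153
p-value (two-sided) = 0.41491
→ bracket: p>=0.10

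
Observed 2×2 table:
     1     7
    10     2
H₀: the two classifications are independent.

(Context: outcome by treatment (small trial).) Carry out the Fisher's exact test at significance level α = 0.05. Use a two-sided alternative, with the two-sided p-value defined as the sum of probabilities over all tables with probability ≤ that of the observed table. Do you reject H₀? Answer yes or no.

reject H₀: yes

Margins: r₁=8, r₂=12, c₁=11, c₂=9, n=20
p_obs = C(8,1)·C(12,10)/C(20,11); sum pmf over tables with pmf ≤ p_obs
p-value (two-sided) = 0.00452
At α=0.05: p < α → reject H₀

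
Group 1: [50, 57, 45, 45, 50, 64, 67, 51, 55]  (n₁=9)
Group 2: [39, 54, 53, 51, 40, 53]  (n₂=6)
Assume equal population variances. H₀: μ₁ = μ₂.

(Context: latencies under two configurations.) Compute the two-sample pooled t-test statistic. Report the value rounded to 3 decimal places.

x̄₁=53.778, s₁=7.759, n₁=9
x̄₂=48.333, s₂=6.919, n₂=6
s_p² = [8·7.759² + 5·6.919²]/13 = 55.4530
SE = √(s_p²·(1/9+1/6)) = 3.9247
t = (53.778−48.333)/3.9247 = 1.3872
df = 13

test statistic = 1.387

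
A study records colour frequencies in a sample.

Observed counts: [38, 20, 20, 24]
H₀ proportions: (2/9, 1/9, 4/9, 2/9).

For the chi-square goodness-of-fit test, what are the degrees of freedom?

degrees of freedom = 3

df = k − 1 = 4 − 1 = 3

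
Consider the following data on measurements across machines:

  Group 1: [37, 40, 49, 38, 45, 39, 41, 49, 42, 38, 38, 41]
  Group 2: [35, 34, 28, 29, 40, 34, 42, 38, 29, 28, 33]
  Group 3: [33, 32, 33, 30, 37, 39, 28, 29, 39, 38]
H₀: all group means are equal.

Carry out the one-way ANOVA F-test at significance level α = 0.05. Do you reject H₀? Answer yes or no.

reject H₀: yes

Group means [41.42, 33.64, 33.80], grand mean 36.515
SSB = Σnᵢ(x̄ᵢ−x̄)² = 453.180; SSW = ΣΣ(x−x̄ᵢ)² = 587.062
MSB = 453.180/2 = 226.5902; MSW = 587.062/30 = 19.5687
F = MSB/MSW = 11.5792
df = (2, 30)
p-value (upper-tail) = 0.00019
At α=0.05: p < α → reject H₀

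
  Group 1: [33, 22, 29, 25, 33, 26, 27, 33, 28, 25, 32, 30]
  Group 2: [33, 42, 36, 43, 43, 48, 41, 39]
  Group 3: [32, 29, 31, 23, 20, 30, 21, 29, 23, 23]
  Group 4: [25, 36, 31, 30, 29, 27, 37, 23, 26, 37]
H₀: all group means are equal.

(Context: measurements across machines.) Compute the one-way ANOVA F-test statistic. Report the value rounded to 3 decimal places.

test statistic = 17.650

Group means [28.58, 40.62, 26.10, 30.10], grand mean 30.750
SSB = Σnᵢ(x̄ᵢ−x̄)² = 1056.908; SSW = ΣΣ(x−x̄ᵢ)² = 718.592
MSB = 1056.908/3 = 352.3028; MSW = 718.592/36 = 19.9609
F = MSB/MSW = 17.6497
df = (3, 36)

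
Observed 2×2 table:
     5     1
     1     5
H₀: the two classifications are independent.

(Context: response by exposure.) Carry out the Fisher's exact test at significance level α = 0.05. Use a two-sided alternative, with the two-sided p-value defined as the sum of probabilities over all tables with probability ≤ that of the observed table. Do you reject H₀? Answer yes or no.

reject H₀: no

Margins: r₁=6, r₂=6, c₁=6, c₂=6, n=12
p_obs = C(6,5)·C(6,1)/C(12,6); sum pmf over tables with pmf ≤ p_obs
p-value (two-sided) = 0.08009
At α=0.05: p ≥ α → fail to reject H₀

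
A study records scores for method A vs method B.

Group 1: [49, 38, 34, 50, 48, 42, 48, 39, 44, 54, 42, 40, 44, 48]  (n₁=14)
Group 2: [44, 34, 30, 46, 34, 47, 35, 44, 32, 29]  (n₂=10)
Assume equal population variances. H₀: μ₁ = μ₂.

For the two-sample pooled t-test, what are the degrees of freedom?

df = n₁ + n₂ − 2 = 14 + 10 − 2 = 22

degrees of freedom = 22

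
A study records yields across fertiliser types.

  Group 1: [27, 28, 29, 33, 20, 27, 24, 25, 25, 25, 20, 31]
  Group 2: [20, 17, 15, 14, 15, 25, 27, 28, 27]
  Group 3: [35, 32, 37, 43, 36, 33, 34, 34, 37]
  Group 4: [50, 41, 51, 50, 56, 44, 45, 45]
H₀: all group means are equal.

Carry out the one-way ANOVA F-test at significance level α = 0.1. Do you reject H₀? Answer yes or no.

Group means [26.17, 20.89, 35.67, 47.75], grand mean 31.711
SSB = Σnᵢ(x̄ᵢ−x̄)² = 3621.760; SSW = ΣΣ(x−x̄ᵢ)² = 690.056
MSB = 3621.760/3 = 1207.2534; MSW = 690.056/34 = 20.2958
F = MSB/MSW = 59.4831
df = (3, 34)
p-value (upper-tail) = 0.00000
At α=0.1: p < α → reject H₀

reject H₀: yes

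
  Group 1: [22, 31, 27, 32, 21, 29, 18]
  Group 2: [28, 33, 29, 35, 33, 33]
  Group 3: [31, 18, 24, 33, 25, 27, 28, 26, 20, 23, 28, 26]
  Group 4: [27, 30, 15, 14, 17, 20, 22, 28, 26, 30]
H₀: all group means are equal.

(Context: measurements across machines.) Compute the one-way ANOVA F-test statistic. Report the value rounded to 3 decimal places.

Group means [25.71, 31.83, 25.75, 22.90], grand mean 25.971
SSB = Σnᵢ(x̄ᵢ−x̄)² = 301.560; SSW = ΣΣ(x−x̄ᵢ)² = 747.412
MSB = 301.560/3 = 100.5198; MSW = 747.412/31 = 24.1101
F = MSB/MSW = 4.1692
df = (3, 31)

test statistic = 4.169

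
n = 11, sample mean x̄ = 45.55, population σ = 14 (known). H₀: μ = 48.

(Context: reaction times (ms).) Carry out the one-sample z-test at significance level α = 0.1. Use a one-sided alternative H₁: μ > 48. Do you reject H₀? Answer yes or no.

reject H₀: no

SE = σ/√n = 14/√11 = 4.2212
z = (x̄−μ₀)/SE = (45.55−48)/4.2212 = -0.5804
p-value (one-sided, H₁ greater) = 0.71918
At α=0.1: p ≥ α → fail to reject H₀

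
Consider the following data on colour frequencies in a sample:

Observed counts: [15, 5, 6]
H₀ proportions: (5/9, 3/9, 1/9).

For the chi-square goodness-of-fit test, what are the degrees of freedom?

degrees of freedom = 2

df = k − 1 = 3 − 1 = 2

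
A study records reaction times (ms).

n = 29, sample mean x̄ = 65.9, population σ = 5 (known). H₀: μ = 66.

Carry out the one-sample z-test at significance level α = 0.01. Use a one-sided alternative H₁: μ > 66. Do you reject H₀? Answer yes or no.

reject H₀: no

SE = σ/√n = 5/√29 = 0.9285
z = (x̄−μ₀)/SE = (65.9−66)/0.9285 = -0.1077
p-value (one-sided, H₁ greater) = 0.54288
At α=0.01: p ≥ α → fail to reject H₀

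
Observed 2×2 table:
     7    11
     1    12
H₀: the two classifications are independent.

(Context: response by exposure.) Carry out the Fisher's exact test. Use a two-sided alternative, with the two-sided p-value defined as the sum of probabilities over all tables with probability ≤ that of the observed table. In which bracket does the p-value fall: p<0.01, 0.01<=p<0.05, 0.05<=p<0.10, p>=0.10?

Margins: r₁=18, r₂=13, c₁=8, c₂=23, n=31
p_obs = C(18,7)·C(13,1)/C(31,8); sum pmf over tables with pmf ≤ p_obs
p-value (two-sided) = 0.09535
→ bracket: 0.05<=p<0.10

p-value bracket: 0.05<=p<0.10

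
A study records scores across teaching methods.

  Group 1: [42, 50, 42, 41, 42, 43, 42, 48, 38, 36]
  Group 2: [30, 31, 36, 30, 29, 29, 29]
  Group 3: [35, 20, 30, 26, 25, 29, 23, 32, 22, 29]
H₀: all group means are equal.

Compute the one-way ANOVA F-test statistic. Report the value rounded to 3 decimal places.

Group means [42.40, 30.57, 27.10], grand mean 33.667
SSB = Σnᵢ(x̄ᵢ−x̄)² = 1260.986; SSW = ΣΣ(x−x̄ᵢ)² = 391.014
MSB = 1260.986/2 = 630.4929; MSW = 391.014/24 = 16.2923
F = MSB/MSW = 38.6989
df = (2, 24)

test statistic = 38.699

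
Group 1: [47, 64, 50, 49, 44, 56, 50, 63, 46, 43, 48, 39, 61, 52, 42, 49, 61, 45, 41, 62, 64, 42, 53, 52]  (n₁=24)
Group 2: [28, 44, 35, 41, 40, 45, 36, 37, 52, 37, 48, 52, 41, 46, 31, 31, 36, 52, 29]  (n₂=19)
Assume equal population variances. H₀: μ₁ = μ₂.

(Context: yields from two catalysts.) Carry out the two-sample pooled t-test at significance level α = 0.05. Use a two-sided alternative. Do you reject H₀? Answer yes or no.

x̄₁=50.958, s₁=7.937, n₁=24
x̄₂=40.053, s₂=7.735, n₂=19
s_p² = [23·7.937² + 18·7.735²]/41 = 61.6075
SE = √(s_p²·(1/24+1/19)) = 2.4103
t = (50.958−40.053)/2.4103 = 4.5247
df = 41
p-value (two-sided) = 0.00005
At α=0.05: p < α → reject H₀

reject H₀: yes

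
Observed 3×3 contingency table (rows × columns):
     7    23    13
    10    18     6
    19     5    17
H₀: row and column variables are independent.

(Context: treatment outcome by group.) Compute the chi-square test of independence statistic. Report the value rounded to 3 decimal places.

test statistic = 21.261

Row totals [43, 34, 41], col totals [36, 46, 36], n=118
χ² = (7−13.12)²/13.12 + (23−16.76)²/16.76 + (13−13.12)²/13.12 + (10−10.37)²/10.37 + (18−13.25)²/13.25 + (6−10.37)²/10.37 + (19−12.51)²/12.51 + (5−15.98)²/15.98 + (17−12.51)²/12.51 = 21.2608
df = 4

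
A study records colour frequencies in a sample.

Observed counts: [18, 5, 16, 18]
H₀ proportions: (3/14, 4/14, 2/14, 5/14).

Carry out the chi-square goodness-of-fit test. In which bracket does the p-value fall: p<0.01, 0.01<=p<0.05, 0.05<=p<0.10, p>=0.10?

n = 57; E_i = n·p_i = [12.21, 16.29, 8.14, 20.36]
χ² = (18−12.21)²/12.21 + (5−16.29)²/16.29 + (16−8.14)²/8.14 + (18−20.36)²/20.36 = 18.4158
df = 3
p-value (upper-tail) = 0.00036
→ bracket: p<0.01

p-value bracket: p<0.01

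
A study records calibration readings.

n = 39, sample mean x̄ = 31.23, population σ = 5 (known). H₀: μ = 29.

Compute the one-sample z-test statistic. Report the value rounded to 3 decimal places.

test statistic = 2.785

SE = σ/√n = 5/√39 = 0.8006
z = (x̄−μ₀)/SE = (31.23−29)/0.8006 = 2.7853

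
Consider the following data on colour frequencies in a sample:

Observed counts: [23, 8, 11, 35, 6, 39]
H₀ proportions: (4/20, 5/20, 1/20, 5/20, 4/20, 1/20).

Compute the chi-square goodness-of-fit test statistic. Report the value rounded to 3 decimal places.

test statistic = 212.598

n = 122; E_i = n·p_i = [24.40, 30.50, 6.10, 30.50, 24.40, 6.10]
χ² = (23−24.40)²/24.40 + (8−30.50)²/30.50 + (11−6.10)²/6.10 + (35−30.50)²/30.50 + (6−24.40)²/24.40 + (39−6.10)²/6.10 = 212.5984
df = 5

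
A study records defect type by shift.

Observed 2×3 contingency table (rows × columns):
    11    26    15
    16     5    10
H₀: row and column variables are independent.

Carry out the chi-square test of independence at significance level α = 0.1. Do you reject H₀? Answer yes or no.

Row totals [52, 31], col totals [27, 31, 25], n=83
χ² = (11−16.92)²/16.92 + (26−19.42)²/19.42 + (15−15.66)²/15.66 + (16−10.08)²/10.08 + (5−11.58)²/11.58 + (10−9.34)²/9.34 = 11.5798
df = 2
p-value (upper-tail) = 0.00306
At α=0.1: p < α → reject H₀

reject H₀: yes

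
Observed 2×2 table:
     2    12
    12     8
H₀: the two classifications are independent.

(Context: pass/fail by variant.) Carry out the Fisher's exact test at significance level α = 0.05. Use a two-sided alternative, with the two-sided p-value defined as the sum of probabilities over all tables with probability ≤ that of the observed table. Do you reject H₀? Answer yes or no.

Margins: r₁=14, r₂=20, c₁=14, c₂=20, n=34
p_obs = C(14,2)·C(20,12)/C(34,14); sum pmf over tables with pmf ≤ p_obs
p-value (two-sided) = 0.01284
At α=0.05: p < α → reject H₀

reject H₀: yes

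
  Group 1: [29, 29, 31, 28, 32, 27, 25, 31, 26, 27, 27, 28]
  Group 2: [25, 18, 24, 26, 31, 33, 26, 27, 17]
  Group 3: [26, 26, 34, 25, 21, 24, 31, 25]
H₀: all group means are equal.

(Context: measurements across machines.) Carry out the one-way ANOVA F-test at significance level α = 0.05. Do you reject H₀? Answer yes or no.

reject H₀: no

Group means [28.33, 25.22, 26.50], grand mean 26.862
SSB = Σnᵢ(x̄ᵢ−x̄)² = 51.226; SSW = ΣΣ(x−x̄ᵢ)² = 388.222
MSB = 51.226/2 = 25.6130; MSW = 388.222/26 = 14.9316
F = MSB/MSW = 1.7154
df = (2, 26)
p-value (upper-tail) = 0.19964
At α=0.05: p ≥ α → fail to reject H₀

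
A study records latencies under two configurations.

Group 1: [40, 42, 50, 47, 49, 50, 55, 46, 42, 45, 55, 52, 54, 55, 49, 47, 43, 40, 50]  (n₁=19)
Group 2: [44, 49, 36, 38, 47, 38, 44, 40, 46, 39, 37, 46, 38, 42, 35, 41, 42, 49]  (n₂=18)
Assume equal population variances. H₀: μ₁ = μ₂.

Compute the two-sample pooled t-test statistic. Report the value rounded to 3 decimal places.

x̄₁=47.947, s₁=5.016, n₁=19
x̄₂=41.722, s₂=4.430, n₂=18
s_p² = [18·5.016² + 17·4.430²]/35 = 22.4731
SE = √(s_p²·(1/19+1/18)) = 1.5593
t = (47.947−41.722)/1.5593 = 3.9924
df = 35

test statistic = 3.992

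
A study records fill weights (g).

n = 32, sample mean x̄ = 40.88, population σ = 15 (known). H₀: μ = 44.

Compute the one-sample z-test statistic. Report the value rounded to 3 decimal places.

test statistic = -1.177

SE = σ/√n = 15/√32 = 2.6517
z = (x̄−μ₀)/SE = (40.88−44)/2.6517 = -1.1766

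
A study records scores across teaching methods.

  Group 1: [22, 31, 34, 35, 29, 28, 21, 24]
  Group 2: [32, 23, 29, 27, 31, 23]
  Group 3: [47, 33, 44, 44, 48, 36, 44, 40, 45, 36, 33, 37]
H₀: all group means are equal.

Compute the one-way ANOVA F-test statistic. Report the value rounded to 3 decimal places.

Group means [28.00, 27.50, 40.58], grand mean 33.692
SSB = Σnᵢ(x̄ᵢ−x̄)² = 1059.122; SSW = ΣΣ(x−x̄ᵢ)² = 592.417
MSB = 1059.122/2 = 529.5609; MSW = 592.417/23 = 25.7572
F = MSB/MSW = 20.5597
df = (2, 23)

test statistic = 20.560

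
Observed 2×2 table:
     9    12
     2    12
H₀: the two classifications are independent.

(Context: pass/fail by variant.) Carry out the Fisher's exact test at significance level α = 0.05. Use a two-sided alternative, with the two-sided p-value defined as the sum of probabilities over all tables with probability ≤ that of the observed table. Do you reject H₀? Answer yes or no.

Margins: r₁=21, r₂=14, c₁=11, c₂=24, n=35
p_obs = C(21,9)·C(14,2)/C(35,11); sum pmf over tables with pmf ≤ p_obs
p-value (two-sided) = 0.13665
At α=0.05: p ≥ α → fail to reject H₀

reject H₀: no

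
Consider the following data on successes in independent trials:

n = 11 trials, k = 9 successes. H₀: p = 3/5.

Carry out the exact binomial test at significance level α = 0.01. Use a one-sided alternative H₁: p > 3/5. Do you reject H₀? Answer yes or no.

Exact binomial: n=11, k=9, p₀=3/5=0.6000
P(X≥9) from Σ C(n,i)·p₀^i·(1−p₀)^(n−i)
p-value (one-sided, H₁ greater) = 0.11892
At α=0.01: p ≥ α → fail to reject H₀

reject H₀: no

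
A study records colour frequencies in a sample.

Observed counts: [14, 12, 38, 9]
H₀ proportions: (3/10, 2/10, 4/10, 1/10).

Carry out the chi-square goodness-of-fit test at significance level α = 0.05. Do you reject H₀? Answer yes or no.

reject H₀: no

n = 73; E_i = n·p_i = [21.90, 14.60, 29.20, 7.30]
χ² = (14−21.90)²/21.90 + (12−14.60)²/14.60 + (38−29.20)²/29.20 + (9−7.30)²/7.30 = 6.3607
df = 3
p-value (upper-tail) = 0.09532
At α=0.05: p ≥ α → fail to reject H₀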